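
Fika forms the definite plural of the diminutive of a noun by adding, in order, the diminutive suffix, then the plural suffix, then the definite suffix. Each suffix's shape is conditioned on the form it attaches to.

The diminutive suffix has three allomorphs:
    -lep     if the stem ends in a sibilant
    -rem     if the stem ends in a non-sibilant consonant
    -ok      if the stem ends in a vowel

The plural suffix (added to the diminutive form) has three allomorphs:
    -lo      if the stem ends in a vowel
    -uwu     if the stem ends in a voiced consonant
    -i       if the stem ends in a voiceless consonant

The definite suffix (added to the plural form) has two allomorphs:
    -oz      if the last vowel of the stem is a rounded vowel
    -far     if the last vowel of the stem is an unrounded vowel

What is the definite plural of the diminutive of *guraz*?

*guraz*: final sound = /z/, a sibilant → -lep → *gurazlep*.
The diminutive form *gurazlep*: final sound = /p/, a voiceless consonant → -i → *gurazlepi*.
The last vowel of the plural form *gurazlepi* is /i/, which is an unrounded vowel, so the definite suffix is -far, giving *gurazlepifar*.

gurazlepifar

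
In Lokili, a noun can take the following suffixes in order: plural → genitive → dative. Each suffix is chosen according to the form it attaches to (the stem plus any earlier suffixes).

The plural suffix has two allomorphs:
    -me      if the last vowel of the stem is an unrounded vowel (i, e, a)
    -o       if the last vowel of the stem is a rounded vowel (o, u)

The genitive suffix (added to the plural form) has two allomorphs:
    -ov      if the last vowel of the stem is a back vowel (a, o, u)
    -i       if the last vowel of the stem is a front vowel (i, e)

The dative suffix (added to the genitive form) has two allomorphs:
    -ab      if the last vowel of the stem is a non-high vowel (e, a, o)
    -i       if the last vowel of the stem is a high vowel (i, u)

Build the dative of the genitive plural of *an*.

anmeii

The last vowel of *an* is /a/, which is an unrounded vowel, so the plural suffix is -me, giving *anme*.
The last vowel of the plural form *anme* is /e/, which is a front vowel, so the genitive suffix is -i, giving *anmei*.
Since the last vowel of the genitive form *anmei* is /i/ (a high vowel), it takes -i, giving *anmeii*.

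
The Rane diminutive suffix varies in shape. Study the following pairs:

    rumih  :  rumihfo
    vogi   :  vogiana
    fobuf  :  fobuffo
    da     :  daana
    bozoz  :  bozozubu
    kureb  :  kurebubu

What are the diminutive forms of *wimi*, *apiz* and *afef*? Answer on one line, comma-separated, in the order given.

wimiana, apizubu, afeffo

Looking at the final sound of each stem: -fo when the stem ends in a voiceless consonant (*rumih*, *fobuf*); -ubu when the stem ends in a voiced consonant (*bozoz*, *kureb*); -ana when the stem ends in a vowel (*vogi*, *da*).
Since the final sound of *wimi* is /i/ (a vowel), it takes -ana, giving *wimiana*.
Since the final sound of *apiz* is /z/ (a voiced consonant), it takes -ubu, giving *apizubu*.
Since the final sound of *afef* is /f/ (a voiceless consonant), it takes -fo, giving *afeffo*.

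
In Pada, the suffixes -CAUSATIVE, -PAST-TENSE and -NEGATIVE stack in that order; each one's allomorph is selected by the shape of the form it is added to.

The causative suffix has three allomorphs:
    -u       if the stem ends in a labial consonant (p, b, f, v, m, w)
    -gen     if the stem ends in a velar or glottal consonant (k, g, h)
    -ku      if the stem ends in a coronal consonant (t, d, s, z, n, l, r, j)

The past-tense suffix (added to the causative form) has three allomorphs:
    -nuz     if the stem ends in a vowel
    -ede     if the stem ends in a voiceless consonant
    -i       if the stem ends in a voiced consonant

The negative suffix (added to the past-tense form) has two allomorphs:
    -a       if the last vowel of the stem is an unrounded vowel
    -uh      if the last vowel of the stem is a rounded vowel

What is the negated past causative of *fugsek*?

*fugsek* — final consonant /k/ (velar/glottal) → -gen → *fugsekgen*.
The causative form *fugsekgen* — final sound /n/ (a voiced consonant) → -i → *fugsekgeni*.
The past-tense form *fugsekgeni*: last vowel = /i/, an unrounded vowel → -a → *fugsekgenia*.

fugsekgenia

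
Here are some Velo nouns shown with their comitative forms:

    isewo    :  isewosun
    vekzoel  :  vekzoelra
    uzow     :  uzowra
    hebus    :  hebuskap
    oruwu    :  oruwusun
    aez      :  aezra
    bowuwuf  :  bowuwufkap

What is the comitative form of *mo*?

The suffix is conditioned by the final sound: -kap when the stem ends in a voiceless consonant (*hebus*, *bowuwuf*); -ra when the stem ends in a voiced consonant (*vekzoel*, *uzow*, *aez*); -sun when the stem ends in a vowel (*isewo*, *oruwu*).
*mo*: final sound = /o/, a vowel → -sun → *mosun*.

mosun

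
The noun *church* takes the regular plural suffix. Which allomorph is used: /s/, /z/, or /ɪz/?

The stem *church* ends in a sibilant (/s, z, ʃ, ʒ, tʃ, dʒ/).
The plural suffix surfaces as /ɪz/ after sibilants, /s/ after other voiceless consonants, and /z/ after other voiced sounds.
So the plural -s on *church* is pronounced /ɪz/.

/ɪz/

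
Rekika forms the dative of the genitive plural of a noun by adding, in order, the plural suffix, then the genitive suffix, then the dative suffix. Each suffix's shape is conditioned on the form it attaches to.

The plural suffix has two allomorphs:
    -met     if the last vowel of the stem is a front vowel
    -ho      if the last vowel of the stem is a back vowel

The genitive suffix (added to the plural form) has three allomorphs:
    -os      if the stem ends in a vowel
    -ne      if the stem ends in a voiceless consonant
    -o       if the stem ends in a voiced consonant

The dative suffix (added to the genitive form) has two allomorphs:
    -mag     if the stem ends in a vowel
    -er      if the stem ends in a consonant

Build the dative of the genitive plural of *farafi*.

Since the last vowel of *farafi* is /i/ (a front vowel), it takes -met, giving *farafimet*.
The final sound of the plural form *farafimet* is /t/, which is a voiceless consonant, so the genitive suffix is -ne, giving *farafimetne*.
The genitive form *farafimetne*: final sound = /e/, a vowel → -mag → *farafimetnemag*.

farafimetnemag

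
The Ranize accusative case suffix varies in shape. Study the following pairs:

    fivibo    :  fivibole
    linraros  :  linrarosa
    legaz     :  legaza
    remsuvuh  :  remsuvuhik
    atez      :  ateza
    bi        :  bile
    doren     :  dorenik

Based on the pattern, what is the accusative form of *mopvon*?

mopvonik

The alternation tracks the final sound of the stem — -a when the stem ends in a sibilant (*linraros*, *legaz*, *atez*); -ik when the stem ends in a non-sibilant consonant (*remsuvuh*, *doren*); -le when the stem ends in a vowel (*fivibo*, *bi*).
The final sound of *mopvon* is /n/, which is a non-sibilant consonant, so the suffix is -ik, giving *mopvonik*.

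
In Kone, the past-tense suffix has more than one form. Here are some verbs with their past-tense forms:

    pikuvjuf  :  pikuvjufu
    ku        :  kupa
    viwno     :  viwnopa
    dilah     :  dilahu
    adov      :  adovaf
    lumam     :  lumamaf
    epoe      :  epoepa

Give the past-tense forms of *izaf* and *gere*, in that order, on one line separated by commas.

The alternation tracks the final sound of the stem — -u when the stem ends in a voiceless consonant (*pikuvjuf*, *dilah*); -af when the stem ends in a voiced consonant (*adov*, *lumam*); -pa when the stem ends in a vowel (*ku*, *viwno*, *epoe*).
Since the final sound of *izaf* is /f/ (a voiceless consonant), it takes -u, giving *izafu*.
*gere*: final sound = /e/, a vowel → -pa → *gerepa*.

izafu, gerepa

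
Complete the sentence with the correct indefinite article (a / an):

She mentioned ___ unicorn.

The indefinite article is chosen by the initial *sound* of the following word, not its spelling.
*unicorn* begins with the sound /juː/ (u pronounced /juː/) — a consonant sound.
So the article is *a*: She mentioned a unicorn.

a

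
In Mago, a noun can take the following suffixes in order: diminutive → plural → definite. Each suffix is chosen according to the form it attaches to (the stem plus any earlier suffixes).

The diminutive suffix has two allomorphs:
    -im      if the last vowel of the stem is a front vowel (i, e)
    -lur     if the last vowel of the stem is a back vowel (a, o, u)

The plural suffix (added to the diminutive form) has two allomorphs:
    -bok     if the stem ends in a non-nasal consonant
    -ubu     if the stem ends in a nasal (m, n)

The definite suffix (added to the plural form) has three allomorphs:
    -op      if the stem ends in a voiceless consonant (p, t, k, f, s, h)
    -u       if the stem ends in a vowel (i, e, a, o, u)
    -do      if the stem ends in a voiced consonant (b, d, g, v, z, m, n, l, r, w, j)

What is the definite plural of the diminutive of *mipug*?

The last vowel of *mipug* is /u/, which is a back vowel, so the diminutive suffix is -lur, giving *mipuglur*.
Since the final consonant of the diminutive form *mipuglur* is /r/ (non-nasal), it takes -bok, giving *mipuglurbok*.
The plural form *mipuglurbok* — final sound /k/ (a voiceless consonant) → -op → *mipuglurbokop*.

mipuglurbokop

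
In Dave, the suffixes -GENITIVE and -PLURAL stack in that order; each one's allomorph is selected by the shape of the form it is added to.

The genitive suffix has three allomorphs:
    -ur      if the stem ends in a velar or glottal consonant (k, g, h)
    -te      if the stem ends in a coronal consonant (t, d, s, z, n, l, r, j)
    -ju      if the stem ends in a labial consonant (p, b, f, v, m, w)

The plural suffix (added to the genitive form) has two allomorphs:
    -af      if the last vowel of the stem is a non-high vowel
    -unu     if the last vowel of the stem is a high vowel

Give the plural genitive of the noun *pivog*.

Since the final consonant of *pivog* is /g/ (velar/glottal), it takes -ur, giving *pivogur*.
The genitive form *pivogur*: last vowel = /u/, a high vowel → -unu → *pivogurunu*.

pivogurunu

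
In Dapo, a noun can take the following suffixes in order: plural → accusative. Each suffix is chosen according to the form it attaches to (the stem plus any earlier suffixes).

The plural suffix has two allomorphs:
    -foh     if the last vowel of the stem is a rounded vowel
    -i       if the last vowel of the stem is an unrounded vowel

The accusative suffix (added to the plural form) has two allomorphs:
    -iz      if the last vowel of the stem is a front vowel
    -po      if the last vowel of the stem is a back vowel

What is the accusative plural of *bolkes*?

Since the last vowel of *bolkes* is /e/ (an unrounded vowel), it takes -i, giving *bolkesi*.
The plural form *bolkesi*: last vowel = /i/, a front vowel → -iz → *bolkesiiz*.

bolkesiiz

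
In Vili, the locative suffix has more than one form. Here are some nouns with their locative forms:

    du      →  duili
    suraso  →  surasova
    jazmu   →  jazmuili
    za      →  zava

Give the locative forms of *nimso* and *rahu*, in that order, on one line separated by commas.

The alternation tracks the last vowel of the stem — -ili when the last vowel of the stem is a high vowel (*du*, *jazmu*); -va when the last vowel of the stem is a non-high vowel (*suraso*, *za*).
The last vowel of *nimso* is /o/, which is a non-high vowel, so the suffix is -va, giving *nimsova*.
*rahu* — last vowel /u/ (a high vowel) → -ili → *rahuili*.

nimsova, rahuili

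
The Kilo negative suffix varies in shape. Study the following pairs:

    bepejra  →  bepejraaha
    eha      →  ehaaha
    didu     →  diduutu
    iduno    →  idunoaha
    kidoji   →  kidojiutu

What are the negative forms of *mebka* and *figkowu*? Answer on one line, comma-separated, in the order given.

The pattern is height harmony: -utu when the last vowel of the stem is a high vowel (*didu*, *kidoji*); -aha when the last vowel of the stem is a non-high vowel (*bepejra*, *eha*, *iduno*).
Since the last vowel of *mebka* is /a/ (a non-high vowel), it takes -aha, giving *mebkaaha*.
*figkowu*: last vowel = /u/, a high vowel → -utu → *figkowuutu*.

mebkaaha, figkowuutu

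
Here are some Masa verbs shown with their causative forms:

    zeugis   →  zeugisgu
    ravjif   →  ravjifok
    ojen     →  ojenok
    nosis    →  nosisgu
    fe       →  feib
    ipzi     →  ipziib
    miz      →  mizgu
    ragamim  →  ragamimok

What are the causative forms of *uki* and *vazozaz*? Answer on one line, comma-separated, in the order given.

ukiib, vazozazgu

The suffix is conditioned by the final sound: -gu when the stem ends in a sibilant (*zeugis*, *nosis*, *miz*); -ok when the stem ends in a non-sibilant consonant (*ravjif*, *ojen*, *ragamim*); -ib when the stem ends in a vowel (*fe*, *ipzi*).
Since the final sound of *uki* is /i/ (a vowel), it takes -ib, giving *ukiib*.
The final sound of *vazozaz* is /z/, which is a sibilant, so the suffix is -gu, giving *vazozazgu*.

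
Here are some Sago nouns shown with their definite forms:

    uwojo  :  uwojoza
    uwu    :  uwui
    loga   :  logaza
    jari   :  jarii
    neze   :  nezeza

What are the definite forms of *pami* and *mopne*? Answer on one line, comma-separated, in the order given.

pamii, mopneza

The pattern is height harmony: -i when the last vowel of the stem is a high vowel (*uwu*, *jari*); -za when the last vowel of the stem is a non-high vowel (*uwojo*, *loga*, *neze*).
*pami* — last vowel /i/ (a high vowel) → -i → *pamii*.
*mopne* — last vowel /e/ (a non-high vowel) → -za → *mopneza*.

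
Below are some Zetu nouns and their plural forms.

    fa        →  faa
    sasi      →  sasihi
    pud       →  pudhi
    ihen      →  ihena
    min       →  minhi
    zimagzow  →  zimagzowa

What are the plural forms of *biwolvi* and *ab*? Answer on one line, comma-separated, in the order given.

The alternation tracks the last vowel of the stem — -hi when the last vowel of the stem is a high vowel (*sasi*, *pud*, *min*); -a when the last vowel of the stem is a non-high vowel (*fa*, *ihen*, *zimagzow*).
*biwolvi*: last vowel = /i/, a high vowel → -hi → *biwolvihi*.
Since the last vowel of *ab* is /a/ (a non-high vowel), it takes -a, giving *aba*.

biwolvihi, aba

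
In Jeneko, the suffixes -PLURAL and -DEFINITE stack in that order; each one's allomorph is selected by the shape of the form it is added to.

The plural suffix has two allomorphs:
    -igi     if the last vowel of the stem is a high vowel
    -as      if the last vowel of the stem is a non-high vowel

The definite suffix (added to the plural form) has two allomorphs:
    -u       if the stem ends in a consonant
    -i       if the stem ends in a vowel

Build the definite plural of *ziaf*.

*ziaf*: last vowel = /a/, a non-high vowel → -as → *ziafas*.
The final sound of the plural form *ziafas* is /s/, which is a consonant, so the definite suffix is -u, giving *ziafasu*.

ziafasu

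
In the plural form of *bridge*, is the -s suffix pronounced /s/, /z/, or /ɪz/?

The stem *bridge* ends in a sibilant (/s, z, ʃ, ʒ, tʃ, dʒ/).
The plural suffix surfaces as /ɪz/ after sibilants, /s/ after other voiceless consonants, and /z/ after other voiced sounds.
So the plural -s on *bridge* is pronounced /ɪz/.

/ɪz/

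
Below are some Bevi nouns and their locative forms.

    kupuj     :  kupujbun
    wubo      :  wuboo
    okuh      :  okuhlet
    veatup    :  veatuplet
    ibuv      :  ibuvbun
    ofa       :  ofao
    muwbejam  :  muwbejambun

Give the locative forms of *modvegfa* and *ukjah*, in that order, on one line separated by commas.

The pattern is voicing of the final sound: -let when the stem ends in a voiceless consonant (*okuh*, *veatup*); -bun when the stem ends in a voiced consonant (*kupuj*, *ibuv*, *muwbejam*); -o when the stem ends in a vowel (*wubo*, *ofa*).
*modvegfa* — final sound /a/ (a vowel) → -o → *modvegfao*.
*ukjah* — final sound /h/ (a voiceless consonant) → -let → *ukjahlet*.

modvegfao, ukjahlet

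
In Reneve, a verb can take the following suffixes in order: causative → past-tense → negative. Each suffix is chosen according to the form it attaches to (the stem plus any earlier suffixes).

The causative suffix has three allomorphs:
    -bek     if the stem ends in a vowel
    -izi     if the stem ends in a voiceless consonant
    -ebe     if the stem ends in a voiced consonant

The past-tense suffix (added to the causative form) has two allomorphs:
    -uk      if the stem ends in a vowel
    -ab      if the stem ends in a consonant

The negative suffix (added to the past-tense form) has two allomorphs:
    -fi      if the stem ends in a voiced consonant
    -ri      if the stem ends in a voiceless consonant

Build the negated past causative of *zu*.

*zu*: final sound = /u/, a vowel → -bek → *zubek*.
Since the final sound of the causative form *zubek* is /k/ (a consonant), it takes -ab, giving *zubekab*.
The past-tense form *zubekab* — final consonant /b/ (voiced) → -fi → *zubekabfi*.

zubekabfi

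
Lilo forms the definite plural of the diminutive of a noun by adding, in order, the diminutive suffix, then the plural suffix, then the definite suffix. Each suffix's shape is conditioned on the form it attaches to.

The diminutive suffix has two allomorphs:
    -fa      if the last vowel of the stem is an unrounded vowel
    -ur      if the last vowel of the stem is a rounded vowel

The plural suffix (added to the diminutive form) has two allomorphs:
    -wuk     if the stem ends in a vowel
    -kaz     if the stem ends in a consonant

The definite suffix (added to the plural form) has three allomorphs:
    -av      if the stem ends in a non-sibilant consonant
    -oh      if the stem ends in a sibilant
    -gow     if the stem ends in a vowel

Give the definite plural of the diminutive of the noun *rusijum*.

rusijumurkazoh

Since the last vowel of *rusijum* is /u/ (a rounded vowel), it takes -ur, giving *rusijumur*.
The final sound of the diminutive form *rusijumur* is /r/, which is a consonant, so the plural suffix is -kaz, giving *rusijumurkaz*.
The plural form *rusijumurkaz* — final sound /z/ (a sibilant) → -oh → *rusijumurkazoh*.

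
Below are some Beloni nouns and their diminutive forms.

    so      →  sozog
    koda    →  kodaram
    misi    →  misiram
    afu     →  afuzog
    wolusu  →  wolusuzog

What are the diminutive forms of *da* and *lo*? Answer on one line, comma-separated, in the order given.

The suffix is conditioned by the last vowel: -zog when the last vowel of the stem is a rounded vowel (*so*, *afu*, *wolusu*); -ram when the last vowel of the stem is an unrounded vowel (*koda*, *misi*).
*da*: last vowel = /a/, an unrounded vowel → -ram → *daram*.
The last vowel of *lo* is /o/, which is a rounded vowel, so the suffix is -zog, giving *lozog*.

daram, lozog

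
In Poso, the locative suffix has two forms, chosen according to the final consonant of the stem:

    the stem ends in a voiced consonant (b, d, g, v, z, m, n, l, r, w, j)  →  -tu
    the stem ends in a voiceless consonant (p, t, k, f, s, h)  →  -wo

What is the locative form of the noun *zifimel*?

zifimeltu

Since the final consonant of *zifimel* is /l/ (voiced), it takes -tu, giving *zifimeltu*.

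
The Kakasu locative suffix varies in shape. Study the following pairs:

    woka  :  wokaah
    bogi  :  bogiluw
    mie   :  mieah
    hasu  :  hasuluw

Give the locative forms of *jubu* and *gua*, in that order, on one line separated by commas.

Looking at the last vowel of each stem: -luw when the last vowel of the stem is a high vowel (*bogi*, *hasu*); -ah when the last vowel of the stem is a non-high vowel (*woka*, *mie*).
*jubu*: last vowel = /u/, a high vowel → -luw → *jubuluw*.
The last vowel of *gua* is /a/, which is a non-high vowel, so the suffix is -ah, giving *guaah*.

jubuluw, guaah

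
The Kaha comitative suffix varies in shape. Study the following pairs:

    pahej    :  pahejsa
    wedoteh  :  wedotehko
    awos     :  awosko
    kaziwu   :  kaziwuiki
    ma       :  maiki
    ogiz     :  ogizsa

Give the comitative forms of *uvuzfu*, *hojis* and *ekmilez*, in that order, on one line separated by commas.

uvuzfuiki, hojisko, ekmilezsa

The alternation tracks the final sound of the stem — -ko when the stem ends in a voiceless consonant (*wedoteh*, *awos*); -sa when the stem ends in a voiced consonant (*pahej*, *ogiz*); -iki when the stem ends in a vowel (*kaziwu*, *ma*).
*uvuzfu*: final sound = /u/, a vowel → -iki → *uvuzfuiki*.
*hojis*: final sound = /s/, a voiceless consonant → -ko → *hojisko*.
*ekmilez* — final sound /z/ (a voiced consonant) → -sa → *ekmilezsa*.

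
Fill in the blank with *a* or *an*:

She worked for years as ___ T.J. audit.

The indefinite article is chosen by the initial *sound* of the following word, not its spelling.
The initialism *T.J.* is read letter by letter; the first letter, T, is pronounced /tiː/, which begins with a consonant sound.
So the article is *a*: She worked for years as a T.J. audit.

a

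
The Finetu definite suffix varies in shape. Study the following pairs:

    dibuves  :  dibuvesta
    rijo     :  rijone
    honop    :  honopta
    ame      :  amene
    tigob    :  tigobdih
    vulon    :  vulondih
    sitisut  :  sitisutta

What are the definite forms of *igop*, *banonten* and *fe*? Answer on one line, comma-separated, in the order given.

igopta, banontendih, fene

The suffix is conditioned by the final sound: -ta when the stem ends in a voiceless consonant (*dibuves*, *honop*, *sitisut*); -dih when the stem ends in a voiced consonant (*tigob*, *vulon*); -ne when the stem ends in a vowel (*rijo*, *ame*).
The final sound of *igop* is /p/, which is a voiceless consonant, so the suffix is -ta, giving *igopta*.
*banonten*: final sound = /n/, a voiced consonant → -dih → *banontendih*.
Since the final sound of *fe* is /e/ (a vowel), it takes -ne, giving *fene*.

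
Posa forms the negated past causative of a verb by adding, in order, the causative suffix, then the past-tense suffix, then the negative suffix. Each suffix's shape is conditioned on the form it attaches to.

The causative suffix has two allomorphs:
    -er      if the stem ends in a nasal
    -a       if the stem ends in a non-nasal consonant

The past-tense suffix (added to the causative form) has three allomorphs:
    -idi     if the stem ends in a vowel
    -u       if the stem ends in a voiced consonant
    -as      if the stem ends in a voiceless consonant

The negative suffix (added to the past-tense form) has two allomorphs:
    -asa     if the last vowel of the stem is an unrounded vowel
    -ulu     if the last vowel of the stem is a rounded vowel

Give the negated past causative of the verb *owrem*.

owremeruulu

Since the final consonant of *owrem* is /m/ (a nasal), it takes -er, giving *owremer*.
Since the final sound of the causative form *owremer* is /r/ (a voiced consonant), it takes -u, giving *owremeru*.
The past-tense form *owremeru* — last vowel /u/ (a rounded vowel) → -ulu → *owremeruulu*.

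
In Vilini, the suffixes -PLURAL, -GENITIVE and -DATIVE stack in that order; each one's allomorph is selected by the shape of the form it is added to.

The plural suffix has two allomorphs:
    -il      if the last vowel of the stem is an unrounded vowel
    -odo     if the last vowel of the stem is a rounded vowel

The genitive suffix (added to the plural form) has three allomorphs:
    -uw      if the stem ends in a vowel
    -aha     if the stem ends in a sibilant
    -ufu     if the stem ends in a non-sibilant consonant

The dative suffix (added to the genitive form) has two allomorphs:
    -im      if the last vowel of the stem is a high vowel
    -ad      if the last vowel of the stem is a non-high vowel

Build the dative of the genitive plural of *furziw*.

furziwilufuim

Since the last vowel of *furziw* is /i/ (an unrounded vowel), it takes -il, giving *furziwil*.
Since the final sound of the plural form *furziwil* is /l/ (a non-sibilant consonant), it takes -ufu, giving *furziwilufu*.
Since the last vowel of the genitive form *furziwilufu* is /u/ (a high vowel), it takes -im, giving *furziwilufuim*.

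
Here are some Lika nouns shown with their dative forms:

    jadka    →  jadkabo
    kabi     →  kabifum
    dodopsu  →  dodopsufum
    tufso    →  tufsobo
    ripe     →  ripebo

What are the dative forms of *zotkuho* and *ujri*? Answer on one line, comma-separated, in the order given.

zotkuhobo, ujrifum

The pattern is height harmony: -fum when the last vowel of the stem is a high vowel (*kabi*, *dodopsu*); -bo when the last vowel of the stem is a non-high vowel (*jadka*, *tufso*, *ripe*).
Since the last vowel of *zotkuho* is /o/ (a non-high vowel), it takes -bo, giving *zotkuhobo*.
*ujri*: last vowel = /i/, a high vowel → -fum → *ujrifum*.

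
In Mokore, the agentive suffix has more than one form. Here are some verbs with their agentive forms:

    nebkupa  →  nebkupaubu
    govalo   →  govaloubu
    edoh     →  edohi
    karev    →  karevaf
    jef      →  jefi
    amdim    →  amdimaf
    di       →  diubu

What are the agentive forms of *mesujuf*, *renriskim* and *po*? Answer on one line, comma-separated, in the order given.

The alternation tracks the final sound of the stem — -i when the stem ends in a voiceless consonant (*edoh*, *jef*); -af when the stem ends in a voiced consonant (*karev*, *amdim*); -ubu when the stem ends in a vowel (*nebkupa*, *govalo*, *di*).
*mesujuf*: final sound = /f/, a voiceless consonant → -i → *mesujufi*.
*renriskim* — final sound /m/ (a voiced consonant) → -af → *renriskimaf*.
*po* — final sound /o/ (a vowel) → -ubu → *poubu*.

mesujufi, renriskimaf, poubu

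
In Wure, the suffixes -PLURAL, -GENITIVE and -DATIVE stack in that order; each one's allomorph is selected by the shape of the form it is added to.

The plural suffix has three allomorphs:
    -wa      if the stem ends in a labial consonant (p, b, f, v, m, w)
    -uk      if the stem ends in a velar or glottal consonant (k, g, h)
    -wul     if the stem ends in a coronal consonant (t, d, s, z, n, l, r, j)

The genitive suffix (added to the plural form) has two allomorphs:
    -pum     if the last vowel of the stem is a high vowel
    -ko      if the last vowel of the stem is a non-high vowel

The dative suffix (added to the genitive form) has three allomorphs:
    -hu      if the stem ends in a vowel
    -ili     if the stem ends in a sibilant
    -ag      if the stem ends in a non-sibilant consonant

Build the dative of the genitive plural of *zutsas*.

zutsaswulpumag

*zutsas*: final consonant = /s/, coronal → -wul → *zutsaswul*.
The plural form *zutsaswul*: last vowel = /u/, a high vowel → -pum → *zutsaswulpum*.
The final sound of the genitive form *zutsaswulpum* is /m/, which is a non-sibilant consonant, so the dative suffix is -ag, giving *zutsaswulpumag*.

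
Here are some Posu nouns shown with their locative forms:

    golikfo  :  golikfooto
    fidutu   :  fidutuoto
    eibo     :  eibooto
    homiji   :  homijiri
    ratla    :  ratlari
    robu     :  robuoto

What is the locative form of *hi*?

Looking at the last vowel of each stem: -oto when the last vowel of the stem is a rounded vowel (*golikfo*, *fidutu*, *eibo*, *robu*); -ri when the last vowel of the stem is an unrounded vowel (*homiji*, *ratla*).
*hi* — last vowel /i/ (an unrounded vowel) → -ri → *hiri*.

hiri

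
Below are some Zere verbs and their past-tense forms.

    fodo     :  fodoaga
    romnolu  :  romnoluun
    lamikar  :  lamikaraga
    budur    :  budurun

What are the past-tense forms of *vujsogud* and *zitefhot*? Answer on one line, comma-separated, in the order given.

vujsogudun, zitefhotaga

Looking at the last vowel of each stem: -un when the last vowel of the stem is a high vowel (*romnolu*, *budur*); -aga when the last vowel of the stem is a non-high vowel (*fodo*, *lamikar*).
The last vowel of *vujsogud* is /u/, which is a high vowel, so the suffix is -un, giving *vujsogudun*.
*zitefhot* — last vowel /o/ (a non-high vowel) → -aga → *zitefhotaga*.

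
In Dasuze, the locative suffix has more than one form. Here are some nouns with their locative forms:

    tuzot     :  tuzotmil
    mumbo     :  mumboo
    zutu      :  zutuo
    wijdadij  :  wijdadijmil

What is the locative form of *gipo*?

The pattern is consonant vs. vowel: -mil when the stem ends in a consonant (*tuzot*, *wijdadij*); -o when the stem ends in a vowel (*mumbo*, *zutu*).
*gipo*: final sound = /o/, a vowel → -o → *gipoo*.

gipoo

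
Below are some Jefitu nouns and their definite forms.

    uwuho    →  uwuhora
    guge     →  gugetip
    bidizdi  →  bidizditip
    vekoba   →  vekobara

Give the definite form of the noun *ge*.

getip

The alternation tracks the last vowel of the stem — -tip when the last vowel of the stem is a front vowel (*guge*, *bidizdi*); -ra when the last vowel of the stem is a back vowel (*uwuho*, *vekoba*).
*ge* — last vowel /e/ (a front vowel) → -tip → *getip*.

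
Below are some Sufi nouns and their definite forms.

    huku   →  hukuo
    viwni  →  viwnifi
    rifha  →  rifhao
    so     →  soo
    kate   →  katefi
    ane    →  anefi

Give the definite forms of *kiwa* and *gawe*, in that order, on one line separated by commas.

Looking at the last vowel of each stem: -fi when the last vowel of the stem is a front vowel (*viwni*, *kate*, *ane*); -o when the last vowel of the stem is a back vowel (*huku*, *rifha*, *so*).
Since the last vowel of *kiwa* is /a/ (a back vowel), it takes -o, giving *kiwao*.
*gawe*: last vowel = /e/, a front vowel → -fi → *gawefi*.

kiwao, gawefi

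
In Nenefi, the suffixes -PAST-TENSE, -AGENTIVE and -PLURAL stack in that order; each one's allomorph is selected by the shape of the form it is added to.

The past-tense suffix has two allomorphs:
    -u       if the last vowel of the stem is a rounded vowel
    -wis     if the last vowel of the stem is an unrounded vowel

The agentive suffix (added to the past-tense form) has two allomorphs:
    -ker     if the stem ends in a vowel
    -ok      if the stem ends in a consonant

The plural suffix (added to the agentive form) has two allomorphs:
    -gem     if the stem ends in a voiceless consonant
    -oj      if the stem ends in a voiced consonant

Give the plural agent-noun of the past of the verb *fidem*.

fidemwisokgem

*fidem*: last vowel = /e/, an unrounded vowel → -wis → *fidemwis*.
The final sound of the past-tense form *fidemwis* is /s/, which is a consonant, so the agentive suffix is -ok, giving *fidemwisok*.
Since the final consonant of the agentive form *fidemwisok* is /k/ (voiceless), it takes -gem, giving *fidemwisokgem*.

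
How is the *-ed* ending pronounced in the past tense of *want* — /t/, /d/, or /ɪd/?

/ɪd/

The stem *want* ends in /t/ or /d/.
The -ed suffix is realized as /ɪd/ after /t, d/; as /t/ after other voiceless consonants; and as /d/ after other voiced sounds.
So -ed on *want* is pronounced /ɪd/.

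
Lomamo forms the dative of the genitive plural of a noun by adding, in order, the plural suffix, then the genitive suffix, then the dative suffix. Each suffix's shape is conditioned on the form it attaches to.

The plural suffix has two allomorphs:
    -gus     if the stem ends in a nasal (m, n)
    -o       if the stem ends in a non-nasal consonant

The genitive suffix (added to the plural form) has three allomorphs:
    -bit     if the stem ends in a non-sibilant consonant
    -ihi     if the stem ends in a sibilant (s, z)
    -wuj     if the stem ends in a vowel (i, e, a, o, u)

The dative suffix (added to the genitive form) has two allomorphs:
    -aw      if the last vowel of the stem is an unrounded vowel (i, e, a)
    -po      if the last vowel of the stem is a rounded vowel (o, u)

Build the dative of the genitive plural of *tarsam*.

tarsamgusihiaw

The final consonant of *tarsam* is /m/, which is a nasal, so the plural suffix is -gus, giving *tarsamgus*.
The final sound of the plural form *tarsamgus* is /s/, which is a sibilant, so the genitive suffix is -ihi, giving *tarsamgusihi*.
The genitive form *tarsamgusihi*: last vowel = /i/, an unrounded vowel → -aw → *tarsamgusihiaw*.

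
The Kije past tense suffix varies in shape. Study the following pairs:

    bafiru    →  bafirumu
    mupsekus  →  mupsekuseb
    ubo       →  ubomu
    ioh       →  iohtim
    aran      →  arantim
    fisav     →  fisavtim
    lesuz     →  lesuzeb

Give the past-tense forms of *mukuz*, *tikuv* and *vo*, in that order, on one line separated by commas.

mukuzeb, tikuvtim, vomu

The alternation tracks the final sound of the stem — -eb when the stem ends in a sibilant (*mupsekus*, *lesuz*); -tim when the stem ends in a non-sibilant consonant (*ioh*, *aran*, *fisav*); -mu when the stem ends in a vowel (*bafiru*, *ubo*).
*mukuz* — final sound /z/ (a sibilant) → -eb → *mukuzeb*.
*tikuv* — final sound /v/ (a non-sibilant consonant) → -tim → *tikuvtim*.
*vo*: final sound = /o/, a vowel → -mu → *vomu*.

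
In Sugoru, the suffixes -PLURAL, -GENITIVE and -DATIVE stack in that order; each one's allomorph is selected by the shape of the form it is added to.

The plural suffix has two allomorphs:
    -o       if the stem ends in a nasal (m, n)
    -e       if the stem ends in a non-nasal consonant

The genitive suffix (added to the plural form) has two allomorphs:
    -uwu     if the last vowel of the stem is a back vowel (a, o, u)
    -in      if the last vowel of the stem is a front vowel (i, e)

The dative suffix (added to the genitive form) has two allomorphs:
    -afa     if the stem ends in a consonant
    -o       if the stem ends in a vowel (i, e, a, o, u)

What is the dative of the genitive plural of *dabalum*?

Since the final consonant of *dabalum* is /m/ (a nasal), it takes -o, giving *dabalumo*.
The plural form *dabalumo* — last vowel /o/ (a back vowel) → -uwu → *dabalumouwu*.
The genitive form *dabalumouwu*: final sound = /u/, a vowel → -o → *dabalumouwuo*.

dabalumouwuo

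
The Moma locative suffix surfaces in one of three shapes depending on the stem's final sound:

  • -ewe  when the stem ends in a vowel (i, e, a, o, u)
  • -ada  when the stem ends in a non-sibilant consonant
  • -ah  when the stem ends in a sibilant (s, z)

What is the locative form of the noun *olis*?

*olis* — final sound /s/ (a sibilant) → -ah → *olisah*.

olisah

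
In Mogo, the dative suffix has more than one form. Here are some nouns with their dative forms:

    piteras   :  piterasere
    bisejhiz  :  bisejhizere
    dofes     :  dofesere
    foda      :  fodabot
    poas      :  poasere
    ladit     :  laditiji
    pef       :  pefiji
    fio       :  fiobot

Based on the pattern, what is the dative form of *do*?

The suffix is conditioned by the final sound: -ere when the stem ends in a sibilant (*piteras*, *bisejhiz*, *dofes*, *poas*); -iji when the stem ends in a non-sibilant consonant (*ladit*, *pef*); -bot when the stem ends in a vowel (*foda*, *fio*).
*do*: final sound = /o/, a vowel → -bot → *dobot*.

dobot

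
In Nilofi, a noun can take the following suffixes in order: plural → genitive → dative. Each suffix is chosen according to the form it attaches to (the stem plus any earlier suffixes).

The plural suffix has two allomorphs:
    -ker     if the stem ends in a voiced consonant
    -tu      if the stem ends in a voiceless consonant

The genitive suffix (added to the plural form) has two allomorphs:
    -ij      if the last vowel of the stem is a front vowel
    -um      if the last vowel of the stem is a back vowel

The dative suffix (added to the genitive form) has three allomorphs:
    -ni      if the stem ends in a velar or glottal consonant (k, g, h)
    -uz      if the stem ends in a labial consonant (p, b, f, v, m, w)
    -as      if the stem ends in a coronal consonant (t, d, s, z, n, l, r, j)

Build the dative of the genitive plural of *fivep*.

The final consonant of *fivep* is /p/, which is voiceless, so the plural suffix is -tu, giving *fiveptu*.
The plural form *fiveptu* — last vowel /u/ (a back vowel) → -um → *fiveptuum*.
The genitive form *fiveptuum*: final consonant = /m/, labial → -uz → *fiveptuumuz*.

fiveptuumuz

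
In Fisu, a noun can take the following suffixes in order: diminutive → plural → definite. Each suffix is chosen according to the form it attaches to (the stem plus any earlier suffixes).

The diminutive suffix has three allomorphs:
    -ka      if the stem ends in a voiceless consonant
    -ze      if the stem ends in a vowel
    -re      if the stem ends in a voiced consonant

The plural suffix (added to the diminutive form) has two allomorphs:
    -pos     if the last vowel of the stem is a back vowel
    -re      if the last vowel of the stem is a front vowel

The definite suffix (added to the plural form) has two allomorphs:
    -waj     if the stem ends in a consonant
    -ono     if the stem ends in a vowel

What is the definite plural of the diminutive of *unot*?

unotkaposwaj

*unot*: final sound = /t/, a voiceless consonant → -ka → *unotka*.
The last vowel of the diminutive form *unotka* is /a/, which is a back vowel, so the plural suffix is -pos, giving *unotkapos*.
Since the final sound of the plural form *unotkapos* is /s/ (a consonant), it takes -waj, giving *unotkaposwaj*.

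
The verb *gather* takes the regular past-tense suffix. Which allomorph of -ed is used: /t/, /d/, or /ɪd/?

The stem *gather* ends in a voiced sound other than /d/.
The -ed suffix is realized as /ɪd/ after /t, d/; as /t/ after other voiceless consonants; and as /d/ after other voiced sounds.
So -ed on *gather* is pronounced /d/.

/d/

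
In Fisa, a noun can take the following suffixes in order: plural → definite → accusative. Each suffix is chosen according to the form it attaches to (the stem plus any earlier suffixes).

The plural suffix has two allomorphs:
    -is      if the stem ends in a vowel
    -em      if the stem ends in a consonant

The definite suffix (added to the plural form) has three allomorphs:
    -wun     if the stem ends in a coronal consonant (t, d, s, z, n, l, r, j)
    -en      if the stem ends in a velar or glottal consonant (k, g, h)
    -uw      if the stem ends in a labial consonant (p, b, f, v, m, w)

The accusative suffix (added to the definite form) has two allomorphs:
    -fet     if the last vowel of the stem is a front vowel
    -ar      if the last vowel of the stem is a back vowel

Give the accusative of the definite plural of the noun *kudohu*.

kudohuiswunar

*kudohu* — final sound /u/ (a vowel) → -is → *kudohuis*.
The plural form *kudohuis*: final consonant = /s/, coronal → -wun → *kudohuiswun*.
The definite form *kudohuiswun*: last vowel = /u/, a back vowel → -ar → *kudohuiswunar*.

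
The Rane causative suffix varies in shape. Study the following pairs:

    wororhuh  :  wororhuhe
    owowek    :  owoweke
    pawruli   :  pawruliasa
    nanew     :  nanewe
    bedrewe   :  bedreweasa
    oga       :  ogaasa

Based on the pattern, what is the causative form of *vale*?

The pattern is consonant vs. vowel: -e when the stem ends in a consonant (*wororhuh*, *owowek*, *nanew*); -asa when the stem ends in a vowel (*pawruli*, *bedrewe*, *oga*).
*vale*: final sound = /e/, a vowel → -asa → *valeasa*.

valeasa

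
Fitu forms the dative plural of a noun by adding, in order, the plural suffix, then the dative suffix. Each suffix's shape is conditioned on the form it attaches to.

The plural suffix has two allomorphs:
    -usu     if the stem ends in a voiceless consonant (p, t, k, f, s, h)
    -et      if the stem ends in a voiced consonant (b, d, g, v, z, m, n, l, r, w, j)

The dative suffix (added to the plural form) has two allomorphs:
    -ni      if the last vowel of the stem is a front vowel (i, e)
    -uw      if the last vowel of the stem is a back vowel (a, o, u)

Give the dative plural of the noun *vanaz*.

The final consonant of *vanaz* is /z/, which is voiced, so the plural suffix is -et, giving *vanazet*.
The plural form *vanazet* — last vowel /e/ (a front vowel) → -ni → *vanazetni*.

vanazetni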